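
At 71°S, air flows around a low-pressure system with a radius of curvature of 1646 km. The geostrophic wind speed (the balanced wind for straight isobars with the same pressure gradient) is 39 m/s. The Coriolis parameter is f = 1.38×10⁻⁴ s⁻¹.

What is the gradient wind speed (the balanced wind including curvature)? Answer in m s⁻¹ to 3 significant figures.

Around a low, centrifugal force acts outward with Coriolis, so pressure-gradient force balances both:
(1/ρ)|∂P/∂n| = fV + V²/R  →  V² + fR·V − fR·V_g = 0
With fR = 1.38×10⁻⁴ × 1646×10³ m = 227 m/s:
V = [−fR + √((fR)² + 4 fR V_g)]/2 = [−227 + √(227² + 4×227×39)]/2 = 33.9 m/s
Subgeostrophic (V < V_g = 39 m/s), as expected around a low.

33.9 m s⁻¹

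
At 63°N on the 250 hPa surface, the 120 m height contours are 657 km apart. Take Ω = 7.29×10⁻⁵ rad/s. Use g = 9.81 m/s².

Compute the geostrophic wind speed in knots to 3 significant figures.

Coriolis parameter at 63°N:
f = 2Ω sin φ = 2 × 7.29×10⁻⁵ × sin 63° = 1.30×10⁻⁴ s⁻¹
Height gradient: |∂Z/∂n| = 120 m / 657000 m = 1.83×10⁻⁴
On a pressure surface, geostrophic balance gives V_g = (g/f)|∂Z/∂n|:
V_g = 9.81 × 1.83×10⁻⁴ / 1.30×10⁻⁴ = 13.8 m/s
Converting: 13.8 m/s × 1.944 = 26.8 knots

26.8 knots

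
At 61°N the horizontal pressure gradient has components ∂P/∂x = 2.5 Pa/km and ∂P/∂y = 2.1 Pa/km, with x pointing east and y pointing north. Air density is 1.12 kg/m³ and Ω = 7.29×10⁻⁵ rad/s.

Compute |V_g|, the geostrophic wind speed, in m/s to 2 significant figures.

Coriolis parameter at 61°N:
f = 2Ω sin φ = 2 × 7.29×10⁻⁵ × sin 61° = 1.28×10⁻⁴ s⁻¹
Component geostrophic relations (x east, y north):
u_g = −(1/(fρ)) ∂P/∂y,  v_g = (1/(fρ)) ∂P/∂x
u_g = −(2.1×10⁻³)/(1.28×10⁻⁴ × 1.12) = −14.7 m/s;  v_g = (2.5×10⁻³)/(1.28×10⁻⁴ × 1.12) = 17.5 m/s
|V_g| = √(u_g² + v_g²) = 22.9 m/s

23 m/s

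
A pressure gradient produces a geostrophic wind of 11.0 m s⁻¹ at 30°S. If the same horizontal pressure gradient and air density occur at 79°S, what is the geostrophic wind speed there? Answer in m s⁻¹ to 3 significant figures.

5.60 m s⁻¹

With the same pressure gradient and density, V_g ∝ 1/f ∝ 1/sin φ.
V₂ = V₁ · sin φ₁ / sin φ₂ = 11.0 × sin 30° / sin 79°
V₂ = 11.0 × 0.5000/0.9816 = 5.60 m s⁻¹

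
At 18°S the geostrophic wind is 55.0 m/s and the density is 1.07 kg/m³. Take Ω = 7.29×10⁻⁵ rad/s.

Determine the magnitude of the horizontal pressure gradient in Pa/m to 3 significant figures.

Coriolis parameter at 18°S:
f = 2Ω sin φ = 2 × 7.29×10⁻⁵ × sin 18° = 4.51×10⁻⁵ s⁻¹
Geostrophic balance rearranged: |∂P/∂n| = f ρ V_g
|∂P/∂n| = 4.51×10⁻⁵ × 1.07 × 55.0 = 2.65×10⁻³ Pa/m

2.65×10⁻³ Pa/m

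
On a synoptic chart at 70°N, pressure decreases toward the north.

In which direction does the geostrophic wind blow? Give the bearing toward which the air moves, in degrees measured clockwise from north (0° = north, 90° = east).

090°

The pressure-gradient force points toward the north (bearing 000°).
Geostrophic balance: in the Northern Hemisphere the Coriolis force deflects motion to the right, so the geostrophic wind blows 90° to the right of the pressure-gradient force (low pressure on the left).
Rotating 000° by 90° clockwise gives 090° — the wind blows toward the east.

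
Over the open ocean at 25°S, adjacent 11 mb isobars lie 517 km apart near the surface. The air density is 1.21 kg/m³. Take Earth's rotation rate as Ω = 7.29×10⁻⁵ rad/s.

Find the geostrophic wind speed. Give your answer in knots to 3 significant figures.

55.5 knots

Coriolis parameter at 25°S:
f = 2Ω sin φ = 2 × 7.29×10⁻⁵ × sin 25° = 6.16×10⁻⁵ s⁻¹
Pressure gradient: |∂P/∂n| = 1100 Pa / 517000 m = 2.13×10⁻³ Pa/m
Geostrophic balance (pressure-gradient force = Coriolis force):
V_g = (1/(fρ)) |∂P/∂n| = 2.13×10⁻³ / (6.16×10⁻⁵ × 1.21) = 28.5 m/s
Converting: 28.5 m/s × 1.944 = 55.5 knots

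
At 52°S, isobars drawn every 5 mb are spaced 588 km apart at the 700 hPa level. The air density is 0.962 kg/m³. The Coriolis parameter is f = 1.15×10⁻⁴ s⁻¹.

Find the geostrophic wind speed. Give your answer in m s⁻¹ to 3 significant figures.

Pressure gradient: |∂P/∂n| = 500 Pa / 588000 m = 8.50×10⁻⁴ Pa/m
Geostrophic balance (pressure-gradient force = Coriolis force):
V_g = (1/(fρ)) |∂P/∂n| = 8.50×10⁻⁴ / (1.15×10⁻⁴ × 0.962) = 7.69 m/s

7.69 m s⁻¹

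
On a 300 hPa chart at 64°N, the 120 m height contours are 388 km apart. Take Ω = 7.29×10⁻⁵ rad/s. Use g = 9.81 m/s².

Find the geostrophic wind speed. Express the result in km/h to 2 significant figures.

83 km/h

Coriolis parameter at 64°N:
f = 2Ω sin φ = 2 × 7.29×10⁻⁵ × sin 64° = 1.31×10⁻⁴ s⁻¹
Height gradient: |∂Z/∂n| = 120 m / 388000 m = 3.09×10⁻⁴
On a pressure surface, geostrophic balance gives V_g = (g/f)|∂Z/∂n|:
V_g = 9.81 × 3.09×10⁻⁴ / 1.31×10⁻⁴ = 23.2 m/s
Converting: 23.2 m/s × 3.6 = 83 km/h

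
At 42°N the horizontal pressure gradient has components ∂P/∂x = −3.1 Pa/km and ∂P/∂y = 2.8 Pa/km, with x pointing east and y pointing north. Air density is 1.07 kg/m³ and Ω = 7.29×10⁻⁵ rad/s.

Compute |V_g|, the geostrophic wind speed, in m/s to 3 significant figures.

Coriolis parameter at 42°N:
f = 2Ω sin φ = 2 × 7.29×10⁻⁵ × sin 42° = 9.76×10⁻⁵ s⁻¹
Component geostrophic relations (x east, y north):
u_g = −(1/(fρ)) ∂P/∂y,  v_g = (1/(fρ)) ∂P/∂x
u_g = −(2.8×10⁻³)/(9.76×10⁻⁵ × 1.07) = −26.8 m/s;  v_g = (−3.1×10⁻³)/(9.76×10⁻⁵ × 1.07) = −29.7 m/s
|V_g| = √(u_g² + v_g²) = 40.0 m/s

40.0 m/s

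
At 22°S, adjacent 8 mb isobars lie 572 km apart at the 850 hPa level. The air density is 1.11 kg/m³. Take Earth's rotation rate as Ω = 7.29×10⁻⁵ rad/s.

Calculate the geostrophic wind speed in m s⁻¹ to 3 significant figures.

23.1 m s⁻¹

Coriolis parameter at 22°S:
f = 2Ω sin φ = 2 × 7.29×10⁻⁵ × sin 22° = 5.46×10⁻⁵ s⁻¹
Pressure gradient: |∂P/∂n| = 800 Pa / 572000 m = 1.40×10⁻³ Pa/m
Geostrophic balance (pressure-gradient force = Coriolis force):
V_g = (1/(fρ)) |∂P/∂n| = 1.40×10⁻³ / (5.46×10⁻⁵ × 1.11) = 23.1 m/s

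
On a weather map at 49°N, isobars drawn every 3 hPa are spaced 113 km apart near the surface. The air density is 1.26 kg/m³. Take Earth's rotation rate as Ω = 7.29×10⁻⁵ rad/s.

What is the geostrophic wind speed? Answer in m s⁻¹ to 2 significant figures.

Coriolis parameter at 49°N:
f = 2Ω sin φ = 2 × 7.29×10⁻⁵ × sin 49° = 1.10×10⁻⁴ s⁻¹
Pressure gradient: |∂P/∂n| = 300 Pa / 113000 m = 2.65×10⁻³ Pa/m
Geostrophic balance (pressure-gradient force = Coriolis force):
V_g = (1/(fρ)) |∂P/∂n| = 2.65×10⁻³ / (1.10×10⁻⁴ × 1.26) = 19.1 m/s

19 m s⁻¹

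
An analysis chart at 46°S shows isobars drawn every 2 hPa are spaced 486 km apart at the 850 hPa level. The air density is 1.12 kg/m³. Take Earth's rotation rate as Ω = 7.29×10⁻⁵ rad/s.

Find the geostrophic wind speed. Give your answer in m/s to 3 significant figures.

Coriolis parameter at 46°S:
f = 2Ω sin φ = 2 × 7.29×10⁻⁵ × sin 46° = 1.05×10⁻⁴ s⁻¹
Pressure gradient: |∂P/∂n| = 200 Pa / 486000 m = 4.12×10⁻⁴ Pa/m
Geostrophic balance (pressure-gradient force = Coriolis force):
V_g = (1/(fρ)) |∂P/∂n| = 4.12×10⁻⁴ / (1.05×10⁻⁴ × 1.12) = 3.50 m/s

3.50 m/s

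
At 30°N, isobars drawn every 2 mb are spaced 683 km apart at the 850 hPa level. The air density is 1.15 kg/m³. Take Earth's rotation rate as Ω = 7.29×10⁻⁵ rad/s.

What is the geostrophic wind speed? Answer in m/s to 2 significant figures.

Coriolis parameter at 30°N:
f = 2Ω sin φ = 2 × 7.29×10⁻⁵ × sin 30° = 7.29×10⁻⁵ s⁻¹
Pressure gradient: |∂P/∂n| = 200 Pa / 683000 m = 2.93×10⁻⁴ Pa/m
Geostrophic balance (pressure-gradient force = Coriolis force):
V_g = (1/(fρ)) |∂P/∂n| = 2.93×10⁻⁴ / (7.29×10⁻⁵ × 1.15) = 3.49 m/s

3.5 m/s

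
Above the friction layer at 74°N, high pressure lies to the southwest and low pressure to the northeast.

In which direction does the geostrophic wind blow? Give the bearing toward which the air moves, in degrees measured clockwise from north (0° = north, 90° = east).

The pressure-gradient force points toward the northeast (bearing 045°).
Geostrophic balance: in the Northern Hemisphere the Coriolis force deflects motion to the right, so the geostrophic wind blows 90° to the right of the pressure-gradient force (low pressure on the left).
Rotating 045° by 90° clockwise gives 135° — the wind blows toward the southeast.

135°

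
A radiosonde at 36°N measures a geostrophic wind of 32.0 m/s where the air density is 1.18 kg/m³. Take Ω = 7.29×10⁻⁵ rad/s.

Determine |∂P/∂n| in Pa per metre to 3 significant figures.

Coriolis parameter at 36°N:
f = 2Ω sin φ = 2 × 7.29×10⁻⁵ × sin 36° = 8.57×10⁻⁵ s⁻¹
Geostrophic balance rearranged: |∂P/∂n| = f ρ V_g
|∂P/∂n| = 8.57×10⁻⁵ × 1.18 × 32.0 = 3.24×10⁻³ Pa/m

3.24×10⁻³ Pa/m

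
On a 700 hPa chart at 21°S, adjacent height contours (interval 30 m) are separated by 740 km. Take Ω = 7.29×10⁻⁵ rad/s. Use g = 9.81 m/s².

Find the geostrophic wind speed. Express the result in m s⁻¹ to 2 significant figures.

7.6 m s⁻¹

Coriolis parameter at 21°S:
f = 2Ω sin φ = 2 × 7.29×10⁻⁵ × sin 21° = 5.23×10⁻⁵ s⁻¹
Height gradient: |∂Z/∂n| = 30 m / 740000 m = 4.05×10⁻⁵
On a pressure surface, geostrophic balance gives V_g = (g/f)|∂Z/∂n|:
V_g = 9.81 × 4.05×10⁻⁵ / 5.23×10⁻⁵ = 7.61 m/s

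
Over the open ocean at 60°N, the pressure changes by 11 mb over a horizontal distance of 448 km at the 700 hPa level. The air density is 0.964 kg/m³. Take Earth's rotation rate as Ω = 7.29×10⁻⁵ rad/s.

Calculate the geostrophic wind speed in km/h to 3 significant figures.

72.6 km/h

Coriolis parameter at 60°N:
f = 2Ω sin φ = 2 × 7.29×10⁻⁵ × sin 60° = 1.26×10⁻⁴ s⁻¹
Pressure gradient: |∂P/∂n| = 1100 Pa / 448000 m = 2.46×10⁻³ Pa/m
Geostrophic balance (pressure-gradient force = Coriolis force):
V_g = (1/(fρ)) |∂P/∂n| = 2.46×10⁻³ / (1.26×10⁻⁴ × 0.964) = 20.2 m/s
Converting: 20.2 m/s × 3.6 = 72.6 km/h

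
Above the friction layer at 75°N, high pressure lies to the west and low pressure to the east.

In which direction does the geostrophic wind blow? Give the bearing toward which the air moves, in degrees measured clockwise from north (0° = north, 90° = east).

180°

The pressure-gradient force points toward the east (bearing 090°).
Geostrophic balance: in the Northern Hemisphere the Coriolis force deflects motion to the right, so the geostrophic wind blows 90° to the right of the pressure-gradient force (low pressure on the left).
Rotating 090° by 90° clockwise gives 180° — the wind blows toward the south.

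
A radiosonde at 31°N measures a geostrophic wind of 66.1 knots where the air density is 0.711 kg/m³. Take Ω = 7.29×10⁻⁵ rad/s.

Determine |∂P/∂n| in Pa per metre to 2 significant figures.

1.8×10⁻³ Pa/m

Coriolis parameter at 31°N:
f = 2Ω sin φ = 2 × 7.29×10⁻⁵ × sin 31° = 7.51×10⁻⁵ s⁻¹
Wind speed in SI: 66.1 knots = 34.0 m/s
Geostrophic balance rearranged: |∂P/∂n| = f ρ V_g
|∂P/∂n| = 7.51×10⁻⁵ × 0.711 × 34.0 = 1.82×10⁻³ Pa/m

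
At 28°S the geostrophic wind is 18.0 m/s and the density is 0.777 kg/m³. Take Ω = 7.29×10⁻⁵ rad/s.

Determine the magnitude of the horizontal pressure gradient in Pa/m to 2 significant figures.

Coriolis parameter at 28°S:
f = 2Ω sin φ = 2 × 7.29×10⁻⁵ × sin 28° = 6.84×10⁻⁵ s⁻¹
Geostrophic balance rearranged: |∂P/∂n| = f ρ V_g
|∂P/∂n| = 6.84×10⁻⁵ × 0.777 × 18.0 = 9.57×10⁻⁴ Pa/m

9.6×10⁻⁴ Pa/m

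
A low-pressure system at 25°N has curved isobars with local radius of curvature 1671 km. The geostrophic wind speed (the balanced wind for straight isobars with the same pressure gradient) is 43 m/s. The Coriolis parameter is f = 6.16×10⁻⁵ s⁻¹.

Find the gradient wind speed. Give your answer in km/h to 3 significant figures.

118 km/h

Around a low, centrifugal force acts outward with Coriolis, so pressure-gradient force balances both:
(1/ρ)|∂P/∂n| = fV + V²/R  →  V² + fR·V − fR·V_g = 0
With fR = 6.16×10⁻⁵ × 1671×10³ m = 103 m/s:
V = [−fR + √((fR)² + 4 fR V_g)]/2 = [−103 + √(103² + 4×103×43)]/2 = 32.6 m/s
Subgeostrophic (V < V_g = 43 m/s), as expected around a low.
Converting: 32.6 m/s × 3.6 = 118 km/h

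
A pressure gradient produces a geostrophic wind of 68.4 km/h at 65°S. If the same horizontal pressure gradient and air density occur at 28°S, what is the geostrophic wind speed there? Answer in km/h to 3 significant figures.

With the same pressure gradient and density, V_g ∝ 1/f ∝ 1/sin φ.
V₂ = V₁ · sin φ₁ / sin φ₂ = 68.4 × sin 65° / sin 28°
V₂ = 68.4 × 0.9063/0.4695 = 132 km/h

132 km/h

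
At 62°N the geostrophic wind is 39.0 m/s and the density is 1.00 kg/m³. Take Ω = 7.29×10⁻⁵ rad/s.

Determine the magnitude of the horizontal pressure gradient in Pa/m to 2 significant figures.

5.0×10⁻³ Pa/m

Coriolis parameter at 62°N:
f = 2Ω sin φ = 2 × 7.29×10⁻⁵ × sin 62° = 1.29×10⁻⁴ s⁻¹
Geostrophic balance rearranged: |∂P/∂n| = f ρ V_g
|∂P/∂n| = 1.29×10⁻⁴ × 1.00 × 39.0 = 5.02×10⁻³ Pa/m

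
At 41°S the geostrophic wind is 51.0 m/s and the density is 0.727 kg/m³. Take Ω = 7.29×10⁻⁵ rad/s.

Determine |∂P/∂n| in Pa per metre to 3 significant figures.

Coriolis parameter at 41°S:
f = 2Ω sin φ = 2 × 7.29×10⁻⁵ × sin 41° = 9.57×10⁻⁵ s⁻¹
Geostrophic balance rearranged: |∂P/∂n| = f ρ V_g
|∂P/∂n| = 9.57×10⁻⁵ × 0.727 × 51.0 = 3.55×10⁻³ Pa/m

3.55×10⁻³ Pa/m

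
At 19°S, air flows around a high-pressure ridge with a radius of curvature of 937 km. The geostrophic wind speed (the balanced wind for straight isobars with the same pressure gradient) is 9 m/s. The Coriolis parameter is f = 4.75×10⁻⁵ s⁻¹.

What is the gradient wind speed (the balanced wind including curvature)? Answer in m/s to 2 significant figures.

13 m/s

Around a high, pressure-gradient force acts outward with centrifugal, so Coriolis balances both:
fV = (1/ρ)|∂P/∂n| + V²/R  →  V² − fR·V + fR·V_g = 0
With fR = 4.75×10⁻⁵ × 937×10³ m = 44.5 m/s:
V = [fR − √((fR)² − 4 fR V_g)]/2 = [44.5 − √(44.5² − 4×44.5×9)]/2 = 12.5 m/s
Supergeostrophic (V > V_g = 9 m/s), as expected around a high.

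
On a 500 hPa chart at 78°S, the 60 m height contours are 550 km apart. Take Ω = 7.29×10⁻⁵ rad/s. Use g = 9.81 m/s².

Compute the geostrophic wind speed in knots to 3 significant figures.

Coriolis parameter at 78°S:
f = 2Ω sin φ = 2 × 7.29×10⁻⁵ × sin 78° = 1.43×10⁻⁴ s⁻¹
Height gradient: |∂Z/∂n| = 60 m / 550000 m = 1.09×10⁻⁴
On a pressure surface, geostrophic balance gives V_g = (g/f)|∂Z/∂n|:
V_g = 9.81 × 1.09×10⁻⁴ / 1.43×10⁻⁴ = 7.50 m/s
Converting: 7.50 m/s × 1.944 = 14.6 knots

14.6 knots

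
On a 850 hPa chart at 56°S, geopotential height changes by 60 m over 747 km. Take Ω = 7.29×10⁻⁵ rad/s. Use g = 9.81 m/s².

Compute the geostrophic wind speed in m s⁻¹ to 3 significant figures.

Coriolis parameter at 56°S:
f = 2Ω sin φ = 2 × 7.29×10⁻⁵ × sin 56° = 1.21×10⁻⁴ s⁻¹
Height gradient: |∂Z/∂n| = 60 m / 747000 m = 8.03×10⁻⁵
On a pressure surface, geostrophic balance gives V_g = (g/f)|∂Z/∂n|:
V_g = 9.81 × 8.03×10⁻⁵ / 1.21×10⁻⁴ = 6.52 m/s

6.52 m s⁻¹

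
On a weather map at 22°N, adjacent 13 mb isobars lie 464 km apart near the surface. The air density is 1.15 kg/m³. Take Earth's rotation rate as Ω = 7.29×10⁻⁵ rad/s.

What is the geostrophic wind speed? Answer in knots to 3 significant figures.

Coriolis parameter at 22°N:
f = 2Ω sin φ = 2 × 7.29×10⁻⁵ × sin 22° = 5.46×10⁻⁵ s⁻¹
Pressure gradient: |∂P/∂n| = 1300 Pa / 464000 m = 2.80×10⁻³ Pa/m
Geostrophic balance (pressure-gradient force = Coriolis force):
V_g = (1/(fρ)) |∂P/∂n| = 2.80×10⁻³ / (5.46×10⁻⁵ × 1.15) = 44.6 m/s
Converting: 44.6 m/s × 1.944 = 86.7 knots

86.7 knots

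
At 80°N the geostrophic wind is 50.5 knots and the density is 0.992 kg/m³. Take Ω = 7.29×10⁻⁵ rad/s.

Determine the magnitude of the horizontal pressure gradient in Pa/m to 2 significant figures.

Coriolis parameter at 80°N:
f = 2Ω sin φ = 2 × 7.29×10⁻⁵ × sin 80° = 1.44×10⁻⁴ s⁻¹
Wind speed in SI: 50.5 knots = 26.0 m/s
Geostrophic balance rearranged: |∂P/∂n| = f ρ V_g
|∂P/∂n| = 1.44×10⁻⁴ × 0.992 × 26.0 = 3.70×10⁻³ Pa/m

3.7×10⁻³ Pa/m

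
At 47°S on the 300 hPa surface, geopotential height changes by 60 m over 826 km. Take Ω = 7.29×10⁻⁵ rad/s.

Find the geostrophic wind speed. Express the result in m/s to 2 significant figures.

6.7 m/s

Coriolis parameter at 47°S:
f = 2Ω sin φ = 2 × 7.29×10⁻⁵ × sin 47° = 1.07×10⁻⁴ s⁻¹
Height gradient: |∂Z/∂n| = 60 m / 826000 m = 7.26×10⁻⁵
On a pressure surface, geostrophic balance gives V_g = (g/f)|∂Z/∂n|:
V_g = 9.81 × 7.26×10⁻⁵ / 1.07×10⁻⁴ = 6.68 m/s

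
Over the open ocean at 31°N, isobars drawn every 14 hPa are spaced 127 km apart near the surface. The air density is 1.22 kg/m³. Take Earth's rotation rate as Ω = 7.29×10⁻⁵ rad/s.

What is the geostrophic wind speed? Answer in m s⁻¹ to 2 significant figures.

120 m s⁻¹

Coriolis parameter at 31°N:
f = 2Ω sin φ = 2 × 7.29×10⁻⁵ × sin 31° = 7.51×10⁻⁵ s⁻¹
Pressure gradient: |∂P/∂n| = 1400 Pa / 127000 m = 1.10×10⁻² Pa/m
Geostrophic balance (pressure-gradient force = Coriolis force):
V_g = (1/(fρ)) |∂P/∂n| = 1.10×10⁻² / (7.51×10⁻⁵ × 1.22) = 120 m/s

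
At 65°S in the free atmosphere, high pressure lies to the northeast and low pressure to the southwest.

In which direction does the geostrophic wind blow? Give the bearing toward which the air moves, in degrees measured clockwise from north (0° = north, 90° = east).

The pressure-gradient force points toward the southwest (bearing 225°).
Geostrophic balance: in the Southern Hemisphere the Coriolis force deflects motion to the left, so the geostrophic wind blows 90° to the left of the pressure-gradient force (low pressure on the right).
Rotating 225° by 90° counterclockwise gives 135° — the wind blows toward the southeast.

135°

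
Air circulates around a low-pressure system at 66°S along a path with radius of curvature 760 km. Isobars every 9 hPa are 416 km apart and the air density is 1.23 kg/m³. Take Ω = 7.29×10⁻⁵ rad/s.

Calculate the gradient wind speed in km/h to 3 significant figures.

Coriolis parameter at 66°S:
f = 2Ω sin φ = 2 × 7.29×10⁻⁵ × sin 66° = 1.33×10⁻⁴ s⁻¹
Pressure gradient: |∂P/∂n| = 900 Pa / 416000 m = 2.16×10⁻³ Pa/m
Geostrophic speed: V_g = |∂P/∂n|/(fρ) = 2.16×10⁻³/(1.33×10⁻⁴ × 1.23) = 13.2 m/s
Around a low, centrifugal force acts outward with Coriolis, so pressure-gradient force balances both:
(1/ρ)|∂P/∂n| = fV + V²/R  →  V² + fR·V − fR·V_g = 0
With fR = 1.33×10⁻⁴ × 760×10³ m = 101 m/s:
V = [−fR + √((fR)² + 4 fR V_g)]/2 = [−101 + √(101² + 4×101×13.2)]/2 = 11.8 m/s
Subgeostrophic (V < V_g = 13.2 m/s), as expected around a low.
Converting: 11.8 m/s × 3.6 = 42.6 km/h

42.6 km/h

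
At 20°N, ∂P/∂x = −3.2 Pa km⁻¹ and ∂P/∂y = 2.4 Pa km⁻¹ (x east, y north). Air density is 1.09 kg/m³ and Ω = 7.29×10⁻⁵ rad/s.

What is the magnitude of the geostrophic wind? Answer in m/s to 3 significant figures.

Coriolis parameter at 20°N:
f = 2Ω sin φ = 2 × 7.29×10⁻⁵ × sin 20° = 4.99×10⁻⁵ s⁻¹
Component geostrophic relations (x east, y north):
u_g = −(1/(fρ)) ∂P/∂y,  v_g = (1/(fρ)) ∂P/∂x
u_g = −(2.4×10⁻³)/(4.99×10⁻⁵ × 1.09) = −44.2 m/s;  v_g = (−3.2×10⁻³)/(4.99×10⁻⁵ × 1.09) = −58.9 m/s
|V_g| = √(u_g² + v_g²) = 73.6 m/s

73.6 m/s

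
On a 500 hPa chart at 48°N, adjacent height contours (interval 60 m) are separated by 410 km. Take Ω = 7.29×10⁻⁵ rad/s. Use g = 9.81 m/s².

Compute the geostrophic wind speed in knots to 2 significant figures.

Coriolis parameter at 48°N:
f = 2Ω sin φ = 2 × 7.29×10⁻⁵ × sin 48° = 1.08×10⁻⁴ s⁻¹
Height gradient: |∂Z/∂n| = 60 m / 410000 m = 1.46×10⁻⁴
On a pressure surface, geostrophic balance gives V_g = (g/f)|∂Z/∂n|:
V_g = 9.81 × 1.46×10⁻⁴ / 1.08×10⁻⁴ = 13.2 m/s
Converting: 13.2 m/s × 1.944 = 26 knots

26 knots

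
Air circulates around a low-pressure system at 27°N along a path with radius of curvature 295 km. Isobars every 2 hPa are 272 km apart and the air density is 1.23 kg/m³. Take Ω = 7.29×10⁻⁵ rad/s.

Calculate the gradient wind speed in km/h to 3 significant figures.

24.2 km/h

Coriolis parameter at 27°N:
f = 2Ω sin φ = 2 × 7.29×10⁻⁵ × sin 27° = 6.62×10⁻⁵ s⁻¹
Pressure gradient: |∂P/∂n| = 200 Pa / 272000 m = 7.35×10⁻⁴ Pa/m
Geostrophic speed: V_g = |∂P/∂n|/(fρ) = 7.35×10⁻⁴/(6.62×10⁻⁵ × 1.23) = 9.03 m/s
Around a low, centrifugal force acts outward with Coriolis, so pressure-gradient force balances both:
(1/ρ)|∂P/∂n| = fV + V²/R  →  V² + fR·V − fR·V_g = 0
With fR = 6.62×10⁻⁵ × 295×10³ m = 19.5 m/s:
V = [−fR + √((fR)² + 4 fR V_g)]/2 = [−19.5 + √(19.5² + 4×19.5×9.03)]/2 = 6.72 m/s
Subgeostrophic (V < V_g = 9.03 m/s), as expected around a low.
Converting: 6.72 m/s × 3.6 = 24.2 km/h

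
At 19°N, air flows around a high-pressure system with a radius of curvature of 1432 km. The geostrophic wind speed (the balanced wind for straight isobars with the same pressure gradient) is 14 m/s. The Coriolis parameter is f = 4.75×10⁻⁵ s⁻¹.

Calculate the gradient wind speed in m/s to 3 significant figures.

19.7 m/s

Around a high, pressure-gradient force acts outward with centrifugal, so Coriolis balances both:
fV = (1/ρ)|∂P/∂n| + V²/R  →  V² − fR·V + fR·V_g = 0
With fR = 4.75×10⁻⁵ × 1432×10³ m = 68.0 m/s:
V = [fR − √((fR)² − 4 fR V_g)]/2 = [68.0 − √(68.0² − 4×68.0×14)]/2 = 19.7 m/s
Supergeostrophic (V > V_g = 14 m/s), as expected around a high.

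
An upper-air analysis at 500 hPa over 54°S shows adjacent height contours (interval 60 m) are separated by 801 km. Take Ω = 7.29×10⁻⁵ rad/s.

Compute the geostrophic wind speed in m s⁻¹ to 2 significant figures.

6.2 m s⁻¹

Coriolis parameter at 54°S:
f = 2Ω sin φ = 2 × 7.29×10⁻⁵ × sin 54° = 1.18×10⁻⁴ s⁻¹
Height gradient: |∂Z/∂n| = 60 m / 801000 m = 7.49×10⁻⁵
On a pressure surface, geostrophic balance gives V_g = (g/f)|∂Z/∂n|:
V_g = 9.81 × 7.49×10⁻⁵ / 1.18×10⁻⁴ = 6.23 m/s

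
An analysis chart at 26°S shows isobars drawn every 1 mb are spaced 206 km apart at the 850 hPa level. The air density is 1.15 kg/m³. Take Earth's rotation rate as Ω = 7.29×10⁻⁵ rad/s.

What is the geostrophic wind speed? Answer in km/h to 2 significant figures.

24 km/h

Coriolis parameter at 26°S:
f = 2Ω sin φ = 2 × 7.29×10⁻⁵ × sin 26° = 6.39×10⁻⁵ s⁻¹
Pressure gradient: |∂P/∂n| = 100 Pa / 206000 m = 4.85×10⁻⁴ Pa/m
Geostrophic balance (pressure-gradient force = Coriolis force):
V_g = (1/(fρ)) |∂P/∂n| = 4.85×10⁻⁴ / (6.39×10⁻⁵ × 1.15) = 6.60 m/s
Converting: 6.60 m/s × 3.6 = 24 km/h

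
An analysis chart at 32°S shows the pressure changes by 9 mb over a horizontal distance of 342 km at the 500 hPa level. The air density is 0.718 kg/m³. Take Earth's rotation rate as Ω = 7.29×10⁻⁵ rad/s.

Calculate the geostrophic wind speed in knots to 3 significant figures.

92.2 knots

Coriolis parameter at 32°S:
f = 2Ω sin φ = 2 × 7.29×10⁻⁵ × sin 32° = 7.73×10⁻⁵ s⁻¹
Pressure gradient: |∂P/∂n| = 900 Pa / 342000 m = 2.63×10⁻³ Pa/m
Geostrophic balance (pressure-gradient force = Coriolis force):
V_g = (1/(fρ)) |∂P/∂n| = 2.63×10⁻³ / (7.73×10⁻⁵ × 0.718) = 47.4 m/s
Converting: 47.4 m/s × 1.944 = 92.2 knots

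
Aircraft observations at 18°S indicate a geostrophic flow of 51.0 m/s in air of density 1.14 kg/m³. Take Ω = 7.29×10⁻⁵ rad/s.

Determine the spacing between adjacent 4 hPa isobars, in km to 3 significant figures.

153 km

Coriolis parameter at 18°S:
f = 2Ω sin φ = 2 × 7.29×10⁻⁵ × sin 18° = 4.51×10⁻⁵ s⁻¹
Geostrophic balance rearranged: |∂P/∂n| = f ρ V_g
|∂P/∂n| = 4.51×10⁻⁵ × 1.14 × 51.0 = 2.62×10⁻³ Pa/m
Isobar spacing: Δn = ΔP/|∂P/∂n| = 400 Pa / 2.62×10⁻³ Pa/m = 152702 m ≈ 153 km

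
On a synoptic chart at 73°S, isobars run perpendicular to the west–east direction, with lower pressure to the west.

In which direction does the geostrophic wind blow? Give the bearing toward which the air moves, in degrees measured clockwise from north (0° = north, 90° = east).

The pressure-gradient force points toward the west (bearing 270°).
Geostrophic balance: in the Southern Hemisphere the Coriolis force deflects motion to the left, so the geostrophic wind blows 90° to the left of the pressure-gradient force (low pressure on the right).
Rotating 270° by 90° counterclockwise gives 180° — the wind blows toward the south.

180°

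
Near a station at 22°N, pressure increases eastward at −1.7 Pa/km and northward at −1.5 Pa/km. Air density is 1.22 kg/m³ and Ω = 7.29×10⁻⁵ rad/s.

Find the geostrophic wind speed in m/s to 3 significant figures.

Coriolis parameter at 22°N:
f = 2Ω sin φ = 2 × 7.29×10⁻⁵ × sin 22° = 5.46×10⁻⁵ s⁻¹
Component geostrophic relations (x east, y north):
u_g = −(1/(fρ)) ∂P/∂y,  v_g = (1/(fρ)) ∂P/∂x
u_g = −(−1.5×10⁻³)/(5.46×10⁻⁵ × 1.22) = 22.5 m/s;  v_g = (−1.7×10⁻³)/(5.46×10⁻⁵ × 1.22) = −25.5 m/s
|V_g| = √(u_g² + v_g²) = 34.0 m/s

34.0 m/s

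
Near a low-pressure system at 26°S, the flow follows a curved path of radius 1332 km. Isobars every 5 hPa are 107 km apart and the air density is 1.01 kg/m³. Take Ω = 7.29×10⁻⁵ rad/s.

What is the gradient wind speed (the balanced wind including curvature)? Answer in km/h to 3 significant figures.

Coriolis parameter at 26°S:
f = 2Ω sin φ = 2 × 7.29×10⁻⁵ × sin 26° = 6.39×10⁻⁵ s⁻¹
Pressure gradient: |∂P/∂n| = 500 Pa / 107000 m = 4.67×10⁻³ Pa/m
Geostrophic speed: V_g = |∂P/∂n|/(fρ) = 4.67×10⁻³/(6.39×10⁻⁵ × 1.01) = 72.4 m/s
Around a low, centrifugal force acts outward with Coriolis, so pressure-gradient force balances both:
(1/ρ)|∂P/∂n| = fV + V²/R  →  V² + fR·V − fR·V_g = 0
With fR = 6.39×10⁻⁵ × 1332×10³ m = 85.1 m/s:
V = [−fR + √((fR)² + 4 fR V_g)]/2 = [−85.1 + √(85.1² + 4×85.1×72.4)]/2 = 46.7 m/s
Subgeostrophic (V < V_g = 72.4 m/s), as expected around a low.
Converting: 46.7 m/s × 3.6 = 168 km/h

168 km/h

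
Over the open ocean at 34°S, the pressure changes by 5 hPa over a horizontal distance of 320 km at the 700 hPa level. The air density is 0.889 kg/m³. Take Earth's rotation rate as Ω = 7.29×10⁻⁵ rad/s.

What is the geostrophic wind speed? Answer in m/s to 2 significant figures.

22 m/s

Coriolis parameter at 34°S:
f = 2Ω sin φ = 2 × 7.29×10⁻⁵ × sin 34° = 8.15×10⁻⁵ s⁻¹
Pressure gradient: |∂P/∂n| = 500 Pa / 320000 m = 1.56×10⁻³ Pa/m
Geostrophic balance (pressure-gradient force = Coriolis force):
V_g = (1/(fρ)) |∂P/∂n| = 1.56×10⁻³ / (8.15×10⁻⁵ × 0.889) = 21.6 m/s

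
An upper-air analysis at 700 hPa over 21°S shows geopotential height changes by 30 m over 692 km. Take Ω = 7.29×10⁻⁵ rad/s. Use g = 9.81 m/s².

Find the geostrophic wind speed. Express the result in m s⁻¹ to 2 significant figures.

8.1 m s⁻¹

Coriolis parameter at 21°S:
f = 2Ω sin φ = 2 × 7.29×10⁻⁵ × sin 21° = 5.23×10⁻⁵ s⁻¹
Height gradient: |∂Z/∂n| = 30 m / 692000 m = 4.34×10⁻⁵
On a pressure surface, geostrophic balance gives V_g = (g/f)|∂Z/∂n|:
V_g = 9.81 × 4.34×10⁻⁵ / 5.23×10⁻⁵ = 8.14 m/s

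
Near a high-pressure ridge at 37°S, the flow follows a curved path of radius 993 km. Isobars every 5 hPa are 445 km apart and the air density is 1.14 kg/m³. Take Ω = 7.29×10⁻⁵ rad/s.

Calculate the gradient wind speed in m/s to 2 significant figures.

13 m/s

Coriolis parameter at 37°S:
f = 2Ω sin φ = 2 × 7.29×10⁻⁵ × sin 37° = 8.77×10⁻⁵ s⁻¹
Pressure gradient: |∂P/∂n| = 500 Pa / 445000 m = 1.12×10⁻³ Pa/m
Geostrophic speed: V_g = |∂P/∂n|/(fρ) = 1.12×10⁻³/(8.77×10⁻⁵ × 1.14) = 11.2 m/s
Around a high, pressure-gradient force acts outward with centrifugal, so Coriolis balances both:
fV = (1/ρ)|∂P/∂n| + V²/R  →  V² − fR·V + fR·V_g = 0
With fR = 8.77×10⁻⁵ × 993×10³ m = 87.1 m/s:
V = [fR − √((fR)² − 4 fR V_g)]/2 = [87.1 − √(87.1² − 4×87.1×11.2)]/2 = 13.2 m/s
Supergeostrophic (V > V_g = 11.2 m/s), as expected around a high.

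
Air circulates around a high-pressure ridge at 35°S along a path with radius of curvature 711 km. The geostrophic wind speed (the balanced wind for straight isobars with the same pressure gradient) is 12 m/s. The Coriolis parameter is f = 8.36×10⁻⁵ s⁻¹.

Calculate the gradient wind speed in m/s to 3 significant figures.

Around a high, pressure-gradient force acts outward with centrifugal, so Coriolis balances both:
fV = (1/ρ)|∂P/∂n| + V²/R  →  V² − fR·V + fR·V_g = 0
With fR = 8.36×10⁻⁵ × 711×10³ m = 59.4 m/s:
V = [fR − √((fR)² − 4 fR V_g)]/2 = [59.4 − √(59.4² − 4×59.4×12)]/2 = 16.7 m/s
Supergeostrophic (V > V_g = 12 m/s), as expected around a high.

16.7 m/s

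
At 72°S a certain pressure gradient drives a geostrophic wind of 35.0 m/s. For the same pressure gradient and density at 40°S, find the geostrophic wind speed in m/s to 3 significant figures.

With the same pressure gradient and density, V_g ∝ 1/f ∝ 1/sin φ.
V₂ = V₁ · sin φ₁ / sin φ₂ = 35.0 × sin 72° / sin 40°
V₂ = 35.0 × 0.9511/0.6428 = 51.8 m/s

51.8 m/s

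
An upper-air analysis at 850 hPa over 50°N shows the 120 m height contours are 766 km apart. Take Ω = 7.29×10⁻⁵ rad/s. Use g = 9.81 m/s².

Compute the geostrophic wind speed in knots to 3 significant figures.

26.7 knots

Coriolis parameter at 50°N:
f = 2Ω sin φ = 2 × 7.29×10⁻⁵ × sin 50° = 1.12×10⁻⁴ s⁻¹
Height gradient: |∂Z/∂n| = 120 m / 766000 m = 1.57×10⁻⁴
On a pressure surface, geostrophic balance gives V_g = (g/f)|∂Z/∂n|:
V_g = 9.81 × 1.57×10⁻⁴ / 1.12×10⁻⁴ = 13.8 m/s
Converting: 13.8 m/s × 1.944 = 26.7 knots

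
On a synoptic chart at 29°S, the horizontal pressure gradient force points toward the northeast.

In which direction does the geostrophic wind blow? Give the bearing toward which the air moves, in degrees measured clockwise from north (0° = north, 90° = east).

The pressure-gradient force points toward the northeast (bearing 045°).
Geostrophic balance: in the Southern Hemisphere the Coriolis force deflects motion to the left, so the geostrophic wind blows 90° to the left of the pressure-gradient force (low pressure on the right).
Rotating 045° by 90° counterclockwise gives 315° — the wind blows toward the northwest.

315°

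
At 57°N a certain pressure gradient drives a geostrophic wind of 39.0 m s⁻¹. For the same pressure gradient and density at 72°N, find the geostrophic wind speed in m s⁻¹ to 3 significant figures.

With the same pressure gradient and density, V_g ∝ 1/f ∝ 1/sin φ.
V₂ = V₁ · sin φ₁ / sin φ₂ = 39.0 × sin 57° / sin 72°
V₂ = 39.0 × 0.8387/0.9511 = 34.4 m s⁻¹

34.4 m s⁻¹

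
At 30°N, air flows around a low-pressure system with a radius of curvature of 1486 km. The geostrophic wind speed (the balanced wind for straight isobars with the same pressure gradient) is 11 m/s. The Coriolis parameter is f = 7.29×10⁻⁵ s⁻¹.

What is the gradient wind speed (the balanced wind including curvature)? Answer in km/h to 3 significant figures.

36.2 km/h

Around a low, centrifugal force acts outward with Coriolis, so pressure-gradient force balances both:
(1/ρ)|∂P/∂n| = fV + V²/R  →  V² + fR·V − fR·V_g = 0
With fR = 7.29×10⁻⁵ × 1486×10³ m = 108 m/s:
V = [−fR + √((fR)² + 4 fR V_g)]/2 = [−108 + √(108² + 4×108×11)]/2 = 10.1 m/s
Subgeostrophic (V < V_g = 11 m/s), as expected around a low.
Converting: 10.1 m/s × 3.6 = 36.2 km/h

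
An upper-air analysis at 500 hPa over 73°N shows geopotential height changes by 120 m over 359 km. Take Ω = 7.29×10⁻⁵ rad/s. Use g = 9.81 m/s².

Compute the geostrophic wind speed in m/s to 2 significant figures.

Coriolis parameter at 73°N:
f = 2Ω sin φ = 2 × 7.29×10⁻⁵ × sin 73° = 1.39×10⁻⁴ s⁻¹
Height gradient: |∂Z/∂n| = 120 m / 359000 m = 3.34×10⁻⁴
On a pressure surface, geostrophic balance gives V_g = (g/f)|∂Z/∂n|:
V_g = 9.81 × 3.34×10⁻⁴ / 1.39×10⁻⁴ = 23.5 m/s

24 m/s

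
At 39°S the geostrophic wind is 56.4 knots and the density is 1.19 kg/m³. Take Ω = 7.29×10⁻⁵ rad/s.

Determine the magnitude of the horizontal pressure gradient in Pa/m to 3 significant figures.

3.17×10⁻³ Pa/m

Coriolis parameter at 39°S:
f = 2Ω sin φ = 2 × 7.29×10⁻⁵ × sin 39° = 9.18×10⁻⁵ s⁻¹
Wind speed in SI: 56.4 knots = 29.0 m/s
Geostrophic balance rearranged: |∂P/∂n| = f ρ V_g
|∂P/∂n| = 9.18×10⁻⁵ × 1.19 × 29.0 = 3.17×10⁻³ Pa/m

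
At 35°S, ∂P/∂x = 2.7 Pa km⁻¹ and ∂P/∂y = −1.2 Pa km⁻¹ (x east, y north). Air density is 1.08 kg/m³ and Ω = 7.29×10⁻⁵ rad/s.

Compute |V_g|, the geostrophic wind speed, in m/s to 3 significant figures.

Coriolis parameter at 35°S:
f = 2Ω sin φ = 2 × 7.29×10⁻⁵ × sin 35° = 8.36×10⁻⁵ s⁻¹
In the Southern Hemisphere f is negative: f = −8.36×10⁻⁵ s⁻¹.
Component geostrophic relations (x east, y north):
u_g = −(1/(fρ)) ∂P/∂y,  v_g = (1/(fρ)) ∂P/∂x
u_g = −(−1.2×10⁻³)/(−8.36×10⁻⁵ × 1.08) = −13.3 m/s;  v_g = (2.7×10⁻³)/(−8.36×10⁻⁵ × 1.08) = −29.9 m/s
|V_g| = √(u_g² + v_g²) = 32.7 m/s

32.7 m/s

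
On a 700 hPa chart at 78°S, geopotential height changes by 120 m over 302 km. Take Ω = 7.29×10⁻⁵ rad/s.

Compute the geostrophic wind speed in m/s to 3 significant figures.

27.3 m/s

Coriolis parameter at 78°S:
f = 2Ω sin φ = 2 × 7.29×10⁻⁵ × sin 78° = 1.43×10⁻⁴ s⁻¹
Height gradient: |∂Z/∂n| = 120 m / 302000 m = 3.97×10⁻⁴
On a pressure surface, geostrophic balance gives V_g = (g/f)|∂Z/∂n|:
V_g = 9.81 × 3.97×10⁻⁴ / 1.43×10⁻⁴ = 27.3 m/s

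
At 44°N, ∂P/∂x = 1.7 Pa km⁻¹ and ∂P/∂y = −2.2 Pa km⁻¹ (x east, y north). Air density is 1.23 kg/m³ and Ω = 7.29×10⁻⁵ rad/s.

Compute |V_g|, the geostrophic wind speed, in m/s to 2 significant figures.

Coriolis parameter at 44°N:
f = 2Ω sin φ = 2 × 7.29×10⁻⁵ × sin 44° = 1.01×10⁻⁴ s⁻¹
Component geostrophic relations (x east, y north):
u_g = −(1/(fρ)) ∂P/∂y,  v_g = (1/(fρ)) ∂P/∂x
u_g = −(−2.2×10⁻³)/(1.01×10⁻⁴ × 1.23) = 17.7 m/s;  v_g = (1.7×10⁻³)/(1.01×10⁻⁴ × 1.23) = 13.6 m/s
|V_g| = √(u_g² + v_g²) = 22.3 m/s

22 m/s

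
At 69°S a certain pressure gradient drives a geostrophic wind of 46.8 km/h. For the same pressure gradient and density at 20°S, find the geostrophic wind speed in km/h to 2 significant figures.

130 km/h

With the same pressure gradient and density, V_g ∝ 1/f ∝ 1/sin φ.
V₂ = V₁ · sin φ₁ / sin φ₂ = 46.8 × sin 69° / sin 20°
V₂ = 46.8 × 0.9336/0.3420 = 130 km/h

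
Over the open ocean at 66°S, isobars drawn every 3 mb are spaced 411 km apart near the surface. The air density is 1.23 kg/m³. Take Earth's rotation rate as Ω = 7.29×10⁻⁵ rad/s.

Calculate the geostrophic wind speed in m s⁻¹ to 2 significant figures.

Coriolis parameter at 66°S:
f = 2Ω sin φ = 2 × 7.29×10⁻⁵ × sin 66° = 1.33×10⁻⁴ s⁻¹
Pressure gradient: |∂P/∂n| = 300 Pa / 411000 m = 7.30×10⁻⁴ Pa/m
Geostrophic balance (pressure-gradient force = Coriolis force):
V_g = (1/(fρ)) |∂P/∂n| = 7.30×10⁻⁴ / (1.33×10⁻⁴ × 1.23) = 4.46 m/s

4.5 m s⁻¹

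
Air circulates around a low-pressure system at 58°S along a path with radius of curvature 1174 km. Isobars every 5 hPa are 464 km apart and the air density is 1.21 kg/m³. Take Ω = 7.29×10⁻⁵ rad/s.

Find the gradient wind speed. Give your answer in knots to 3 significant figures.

Coriolis parameter at 58°S:
f = 2Ω sin φ = 2 × 7.29×10⁻⁵ × sin 58° = 1.24×10⁻⁴ s⁻¹
Pressure gradient: |∂P/∂n| = 500 Pa / 464000 m = 1.08×10⁻³ Pa/m
Geostrophic speed: V_g = |∂P/∂n|/(fρ) = 1.08×10⁻³/(1.24×10⁻⁴ × 1.21) = 7.20 m/s
Around a low, centrifugal force acts outward with Coriolis, so pressure-gradient force balances both:
(1/ρ)|∂P/∂n| = fV + V²/R  →  V² + fR·V − fR·V_g = 0
With fR = 1.24×10⁻⁴ × 1174×10³ m = 145 m/s:
V = [−fR + √((fR)² + 4 fR V_g)]/2 = [−145 + √(145² + 4×145×7.2)]/2 = 6.88 m/s
Subgeostrophic (V < V_g = 7.2 m/s), as expected around a low.
Converting: 6.88 m/s × 1.944 = 13.4 knots

13.4 knots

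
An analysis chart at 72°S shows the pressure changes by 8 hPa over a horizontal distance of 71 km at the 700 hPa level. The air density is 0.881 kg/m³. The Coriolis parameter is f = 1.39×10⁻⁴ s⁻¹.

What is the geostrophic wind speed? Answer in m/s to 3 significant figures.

92.0 m/s

Pressure gradient: |∂P/∂n| = 800 Pa / 71000 m = 1.13×10⁻² Pa/m
Geostrophic balance (pressure-gradient force = Coriolis force):
V_g = (1/(fρ)) |∂P/∂n| = 1.13×10⁻² / (1.39×10⁻⁴ × 0.881) = 92.0 m/s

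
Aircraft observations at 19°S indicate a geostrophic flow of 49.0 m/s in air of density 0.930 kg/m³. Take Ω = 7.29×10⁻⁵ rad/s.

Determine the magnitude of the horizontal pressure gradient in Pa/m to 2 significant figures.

2.2×10⁻³ Pa/m

Coriolis parameter at 19°S:
f = 2Ω sin φ = 2 × 7.29×10⁻⁵ × sin 19° = 4.75×10⁻⁵ s⁻¹
Geostrophic balance rearranged: |∂P/∂n| = f ρ V_g
|∂P/∂n| = 4.75×10⁻⁵ × 0.930 × 49.0 = 2.16×10⁻³ Pa/m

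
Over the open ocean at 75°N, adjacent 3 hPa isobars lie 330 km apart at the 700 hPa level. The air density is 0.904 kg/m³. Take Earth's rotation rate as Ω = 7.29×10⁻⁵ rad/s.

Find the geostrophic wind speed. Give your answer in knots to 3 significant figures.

Coriolis parameter at 75°N:
f = 2Ω sin φ = 2 × 7.29×10⁻⁵ × sin 75° = 1.41×10⁻⁴ s⁻¹
Pressure gradient: |∂P/∂n| = 300 Pa / 330000 m = 9.09×10⁻⁴ Pa/m
Geostrophic balance (pressure-gradient force = Coriolis force):
V_g = (1/(fρ)) |∂P/∂n| = 9.09×10⁻⁴ / (1.41×10⁻⁴ × 0.904) = 7.14 m/s
Converting: 7.14 m/s × 1.944 = 13.9 knots

13.9 knots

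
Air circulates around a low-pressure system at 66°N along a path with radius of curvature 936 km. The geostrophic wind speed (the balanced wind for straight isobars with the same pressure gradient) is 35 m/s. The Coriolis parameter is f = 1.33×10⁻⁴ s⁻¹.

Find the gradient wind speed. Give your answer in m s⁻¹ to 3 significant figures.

28.5 m s⁻¹

Around a low, centrifugal force acts outward with Coriolis, so pressure-gradient force balances both:
(1/ρ)|∂P/∂n| = fV + V²/R  →  V² + fR·V − fR·V_g = 0
With fR = 1.33×10⁻⁴ × 936×10³ m = 124 m/s:
V = [−fR + √((fR)² + 4 fR V_g)]/2 = [−124 + √(124² + 4×124×35)]/2 = 28.5 m/s
Subgeostrophic (V < V_g = 35 m/s), as expected around a low.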